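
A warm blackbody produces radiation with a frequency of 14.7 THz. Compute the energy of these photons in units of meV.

60.8 meV

In SI units: f = 14.7 THz = 1.47 × 10^13 Hz.
The photon relation is E = hf, giving E = 9.740 × 10^-21 J.
Converting to meV: E = 60.79 meV ≈ 60.8 meV.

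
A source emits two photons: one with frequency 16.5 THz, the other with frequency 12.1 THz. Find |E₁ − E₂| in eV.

0.0182 eV

Using E = hf: E₁ = 1.093 × 10^-20 J, E₂ = 8.018 × 10^-21 J.
|ΔE| = |1.093 × 10^-20 − 8.018 × 10^-21| = 2.92 × 10^-21 J = 0.0182 eV.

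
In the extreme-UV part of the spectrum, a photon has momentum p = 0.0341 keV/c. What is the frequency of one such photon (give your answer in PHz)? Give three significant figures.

Convert to SI: p = 0.0341 keV/c = 1.8224 × 10^-26 kg·m/s.
Apply f = pc/h: f = 8.245 × 10^15 Hz.
Converting to PHz: f = 8.245 PHz ≈ 8.25 PHz.

8.25 PHz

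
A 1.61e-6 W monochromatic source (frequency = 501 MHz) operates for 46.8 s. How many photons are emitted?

Total energy: E_total = P·t = 1.61e-6 × 46.8 = 7.535e-5 J.
Per-photon energy: E = 3.320e-25 J.
N = E_total / E_photon = 2.27e20.

2.27e20 photons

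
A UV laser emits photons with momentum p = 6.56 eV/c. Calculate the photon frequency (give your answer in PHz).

(h = 6.62607015e-34 J·s, c = 2.99792458e8 m/s, 1 eV = 1.602176634e-19 J.)
Convert to SI: p = 6.56 eV/c = 3.5059e-27 kg·m/s.
Apply f = pc/h: f = 1.586e15 Hz.
Converting to PHz: f = 1.586 PHz ≈ 1.59 PHz.

1.59 PHz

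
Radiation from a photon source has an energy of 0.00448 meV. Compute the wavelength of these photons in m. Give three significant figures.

0.277 m

(h = 6.62607015 × 10^-34 J·s, c = 2.99792458 × 10^8 m/s, 1 eV = 1.602176634 × 10^-19 J.)
In SI units: E = 0.00448 meV = 7.1778 × 10^-25 J.
For a photon λ = hc/E, so λ = 0.2768 m.
So λ ≈ 0.277 m.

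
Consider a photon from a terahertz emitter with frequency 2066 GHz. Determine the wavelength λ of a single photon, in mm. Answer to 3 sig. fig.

Take c = 2.99792458·10^8 m/s.
In SI units: f = 2066 GHz = 2.066·10^12 Hz.
Since λ = c/f for a photon, λ = 1.451·10^-4 m.
Converting to mm: λ = 0.1451 mm ≈ 0.145 mm.

0.145 mm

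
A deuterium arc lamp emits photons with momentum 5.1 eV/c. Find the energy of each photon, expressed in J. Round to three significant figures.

First convert: p = 5.1 eV/c = 2.7256 × 10^-27 kg·m/s.
Apply E = pc: E = 8.171 × 10^-19 J.
So E ≈ 8.17 × 10^-19 J.

8.17 × 10^-19 J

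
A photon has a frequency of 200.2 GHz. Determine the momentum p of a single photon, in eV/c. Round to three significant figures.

8.28·10^-4 eV/c

Take h = 6.62607015·10^-34 J·s, c = 2.99792458·10^8 m/s, 1 eV = 1.602176634·10^-19 J.
First convert: f = 200.2 GHz = 2.002·10^11 Hz.
The photon relation is p = hf/c, giving p = 4.425·10^-31 kg·m/s.
Converting to eV/c: p = 8.280·10^-4 eV/c ≈ 8.28·10^-4 eV/c.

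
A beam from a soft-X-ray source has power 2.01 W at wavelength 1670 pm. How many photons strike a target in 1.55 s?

Total energy: E_total = P·t = 2.01 × 1.55 = 3.115 J.
Per-photon energy: E = 1.189e-16 J.
N = E_total / E_photon = 2.62e16.

2.62e16 photons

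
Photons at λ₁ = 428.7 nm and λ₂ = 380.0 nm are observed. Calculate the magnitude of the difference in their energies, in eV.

Using E = hc/λ: E₁ = 4.6337e-19 J, E₂ = 5.2275e-19 J.
|ΔE| = |4.6337e-19 − 5.2275e-19| = 5.94e-20 J = 0.371 eV.

0.371 eV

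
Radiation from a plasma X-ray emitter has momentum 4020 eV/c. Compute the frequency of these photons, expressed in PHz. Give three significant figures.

In SI units: p = 4020 eV/c = 2.1484e-24 kg·m/s.
Apply f = pc/h: f = 9.720e17 Hz.
Converting to PHz: f = 972.0 PHz ≈ 972 PHz.

972 PHz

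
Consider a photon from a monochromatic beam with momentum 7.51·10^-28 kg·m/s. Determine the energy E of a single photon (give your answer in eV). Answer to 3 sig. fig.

1.41 eV

Take c = 2.99792458·10^8 m/s, 1 eV = 1.602176634·10^-19 J.
For a photon E = pc, so E = 2.251·10^-19 J.
Converting to eV: E = 1.405 eV ≈ 1.41 eV.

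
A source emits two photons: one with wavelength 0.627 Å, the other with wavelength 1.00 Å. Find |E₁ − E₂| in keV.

7.38 keV

Using E = hc/λ: E₁ = 3.168·10^-15 J, E₂ = 1.986·10^-15 J.
|ΔE| = |3.168·10^-15 − 1.986·10^-15| = 1.18·10^-15 J = 7.38 keV.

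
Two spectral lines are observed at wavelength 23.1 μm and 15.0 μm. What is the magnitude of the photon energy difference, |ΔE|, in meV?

Using E = hc/λ: E₁ = 8.599e-21 J, E₂ = 1.324e-20 J.
|ΔE| = |8.599e-21 − 1.324e-20| = 4.64e-21 J = 29.0 meV.

29.0 meV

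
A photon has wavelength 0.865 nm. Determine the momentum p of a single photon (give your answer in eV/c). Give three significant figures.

Take h = 6.62607015·10^-34 J·s, c = 2.99792458·10^8 m/s, 1 eV = 1.602176634·10^-19 J.
Convert to SI: λ = 0.865 nm = 8.65·10^-10 m.
Since p = h/λ for a photon, p = 7.660·10^-25 kg·m/s.
Converting to eV/c: p = 1433 eV/c ≈ 1430 eV/c.

1430 eV/c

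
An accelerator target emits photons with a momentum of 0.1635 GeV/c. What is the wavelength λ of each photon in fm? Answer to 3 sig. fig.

7.58 fm

Take h = 6.62607015 × 10^-34 J·s, c = 2.99792458 × 10^8 m/s, 1 eV = 1.602176634 × 10^-19 J.
Convert to SI: p = 0.1635 GeV/c = 8.7379 × 10^-20 kg·m/s.
The photon relation is λ = h/p, giving λ = 7.583 × 10^-15 m.
Converting to fm: λ = 7.583 fm ≈ 7.58 fm.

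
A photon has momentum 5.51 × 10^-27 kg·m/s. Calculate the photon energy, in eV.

Take c = 2.99792458 × 10^8 m/s, 1 eV = 1.602176634 × 10^-19 J.
Apply E = pc: E = 1.652 × 10^-18 J.
Converting to eV: E = 10.31 eV ≈ 10.3 eV.

10.3 eV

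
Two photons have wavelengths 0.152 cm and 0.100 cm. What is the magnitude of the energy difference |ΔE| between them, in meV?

Using E = hc/λ: E₁ = 1.307e-22 J, E₂ = 1.986e-22 J.
|ΔE| = |1.307e-22 − 1.986e-22| = 6.80e-23 J = 0.424 meV.

0.424 meV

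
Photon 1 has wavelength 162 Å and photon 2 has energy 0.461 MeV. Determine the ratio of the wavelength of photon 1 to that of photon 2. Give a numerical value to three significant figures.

6020

λ_1 = 1.620e-8 m (from wavelength = 162 Å, via λ given directly).
λ_2 = 2.689e-12 m (from energy = 0.461 MeV, via λ = hc/E).
Ratio = 1.620e-8 / 2.689e-12 = 6020.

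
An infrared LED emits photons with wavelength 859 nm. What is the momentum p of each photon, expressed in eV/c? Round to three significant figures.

1.44 eV/c

Use h = 6.62607015e-34 J·s, c = 2.99792458e8 m/s, 1 eV = 1.602176634e-19 J.
In SI units: λ = 859 nm = 8.59e-7 m.
For a photon p = h/λ, so p = 7.714e-28 kg·m/s.
Converting to eV/c: p = 1.443 eV/c ≈ 1.44 eV/c.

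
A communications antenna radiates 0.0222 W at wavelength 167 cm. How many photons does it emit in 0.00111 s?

Total energy: E_total = P·t = 0.0222 × 0.00111 = 2.464 × 10^-5 J.
Per-photon energy: E = 1.189 × 10^-25 J.
N = E_total / E_photon = 2.07 × 10^20.

2.07 × 10^20 photons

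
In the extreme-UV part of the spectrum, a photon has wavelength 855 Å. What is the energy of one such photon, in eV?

First convert: λ = 855 Å = 8.55 × 10^-8 m.
For a photon E = hc/λ, so E = 2.323 × 10^-18 J.
Converting to eV: E = 14.50 eV ≈ 14.5 eV.

14.5 eV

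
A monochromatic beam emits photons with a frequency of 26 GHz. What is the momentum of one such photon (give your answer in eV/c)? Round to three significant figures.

1.08·10^-4 eV/c

Take h = 6.62607015·10^-34 J·s, c = 2.99792458·10^8 m/s, 1 eV = 1.602176634·10^-19 J.
Convert to SI: f = 26 GHz = 2.6·10^10 Hz.
The photon relation is p = hf/c, giving p = 5.747·10^-32 kg·m/s.
Converting to eV/c: p = 1.075·10^-4 eV/c ≈ 1.08·10^-4 eV/c.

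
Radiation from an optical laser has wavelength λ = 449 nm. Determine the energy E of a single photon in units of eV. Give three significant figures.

In SI units: λ = 449 nm = 4.49e-7 m.
The photon relation is E = hc/λ, giving E = 4.424e-19 J.
Converting to eV: E = 2.761 eV ≈ 2.76 eV.

2.76 eV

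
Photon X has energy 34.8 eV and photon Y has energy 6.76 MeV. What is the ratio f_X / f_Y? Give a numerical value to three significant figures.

f_X = 8.415·10^15 Hz (from energy = 34.8 eV, via f = E/h).
f_Y = 1.635·10^21 Hz (from energy = 6.76 MeV, via f = E/h).
Ratio = 8.415·10^15 / 1.635·10^21 = 5.15·10^-6.

5.15·10^-6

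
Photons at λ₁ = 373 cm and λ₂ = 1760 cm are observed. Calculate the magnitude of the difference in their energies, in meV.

Using E = hc/λ: E₁ = 5.326e-26 J, E₂ = 1.129e-26 J.
|ΔE| = |5.326e-26 − 1.129e-26| = 4.20e-26 J = 2.62e-4 meV.

2.62e-4 meV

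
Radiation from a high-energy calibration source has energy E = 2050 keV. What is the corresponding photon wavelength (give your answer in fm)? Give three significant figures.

605 fm

In SI units: E = 2050 keV = 3.2845 × 10^-13 J.
Since λ = hc/E for a photon, λ = 6.048 × 10^-13 m.
Converting to fm: λ = 604.8 fm ≈ 605 fm.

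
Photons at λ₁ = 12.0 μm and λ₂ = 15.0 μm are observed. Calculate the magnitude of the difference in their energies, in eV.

0.0207 eV

Using E = hc/λ: E₁ = 1.655e-20 J, E₂ = 1.324e-20 J.
|ΔE| = |1.655e-20 − 1.324e-20| = 3.31e-21 J = 0.0207 eV.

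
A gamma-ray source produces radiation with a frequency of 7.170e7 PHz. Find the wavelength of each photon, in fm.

4.18 fm

Convert to SI: f = 7.170e7 PHz = 7.170e22 Hz.
Apply λ = c/f: λ = 4.181e-15 m.
Converting to fm: λ = 4.181 fm ≈ 4.18 fm.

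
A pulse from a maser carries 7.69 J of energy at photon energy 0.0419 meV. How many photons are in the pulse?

1.15e24 photons

Per-photon energy: E = 6.713e-24 J (from energy = 0.0419 meV).
N = E_total / E_photon = 7.69 J / 6.713e-24 J = 1.15e24.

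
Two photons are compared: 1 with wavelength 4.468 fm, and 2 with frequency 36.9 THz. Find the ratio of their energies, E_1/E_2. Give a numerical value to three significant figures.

E_1 = 4.446e-11 J (from wavelength = 4.468 fm, via E = hc/λ).
E_2 = 2.445e-20 J (from frequency = 36.9 THz, via E = hf).
Ratio = 4.446e-11 / 2.445e-20 = 1.82e9.

1.82e9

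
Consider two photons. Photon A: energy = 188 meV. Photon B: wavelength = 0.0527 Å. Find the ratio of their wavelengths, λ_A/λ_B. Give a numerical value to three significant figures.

λ_A = 6.595 × 10^-6 m (from energy = 188 meV, via λ = hc/E).
λ_B = 5.270 × 10^-12 m (from wavelength = 0.0527 Å, via λ given directly).
Ratio = 6.595 × 10^-6 / 5.270 × 10^-12 = 1.25 × 10^6.

1.25 × 10^6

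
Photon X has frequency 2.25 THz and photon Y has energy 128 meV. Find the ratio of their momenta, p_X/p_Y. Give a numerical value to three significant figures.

p_X = 4.973 × 10^-30 kg·m/s (from frequency = 2.25 THz, via p = hf/c).
p_Y = 6.841 × 10^-29 kg·m/s (from energy = 128 meV, via p = E/c).
Ratio = 4.973 × 10^-30 / 6.841 × 10^-29 = 0.0727.

0.0727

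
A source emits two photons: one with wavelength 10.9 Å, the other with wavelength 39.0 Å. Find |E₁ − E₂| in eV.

820 eV

Using E = hc/λ: E₁ = 1.822e-16 J, E₂ = 5.093e-17 J.
|ΔE| = |1.822e-16 − 5.093e-17| = 1.31e-16 J = 820 eV.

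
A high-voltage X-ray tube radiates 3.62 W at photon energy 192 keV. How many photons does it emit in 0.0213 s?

2.51·10^12 photons

Total energy: E_total = P·t = 3.62 × 0.0213 = 0.07711 J.
Per-photon energy: E = 3.076·10^-14 J.
N = E_total / E_photon = 2.51·10^12.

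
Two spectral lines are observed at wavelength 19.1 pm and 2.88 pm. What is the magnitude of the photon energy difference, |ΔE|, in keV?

Using E = hc/λ: E₁ = 1.040 × 10^-14 J, E₂ = 6.897 × 10^-14 J.
|ΔE| = |1.040 × 10^-14 − 6.897 × 10^-14| = 5.86 × 10^-14 J = 366 keV.

366 keV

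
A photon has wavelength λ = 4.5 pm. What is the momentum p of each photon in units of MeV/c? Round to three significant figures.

0.276 MeV/c

Convert to SI: λ = 4.5 pm = 4.5·10^-12 m.
Apply p = h/λ: p = 1.472·10^-22 kg·m/s.
Converting to MeV/c: p = 0.2755 MeV/c ≈ 0.276 MeV/c.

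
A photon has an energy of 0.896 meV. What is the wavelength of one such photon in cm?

In SI units: E = 0.896 meV = 1.4356 × 10^-22 J.
Apply λ = hc/E: λ = 0.001384 m.
Converting to cm: λ = 0.1384 cm ≈ 0.138 cm.

0.138 cm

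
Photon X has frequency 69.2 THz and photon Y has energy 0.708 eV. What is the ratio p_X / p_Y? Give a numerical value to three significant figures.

0.404

p_X = 1.529 × 10^-28 kg·m/s (from frequency = 69.2 THz, via p = hf/c).
p_Y = 3.784 × 10^-28 kg·m/s (from energy = 0.708 eV, via p = E/c).
Ratio = 1.529 × 10^-28 / 3.784 × 10^-28 = 0.404.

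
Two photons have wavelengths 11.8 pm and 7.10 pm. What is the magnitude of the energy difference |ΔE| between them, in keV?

69.6 keV

Using E = hc/λ: E₁ = 1.683 × 10^-14 J, E₂ = 2.798 × 10^-14 J.
|ΔE| = |1.683 × 10^-14 − 2.798 × 10^-14| = 1.11 × 10^-14 J = 69.6 keV.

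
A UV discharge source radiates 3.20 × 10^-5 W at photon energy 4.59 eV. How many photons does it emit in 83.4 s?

3.63 × 10^15 photons

Total energy: E_total = P·t = 3.20 × 10^-5 × 83.4 = 0.002669 J.
Per-photon energy: E = 7.354 × 10^-19 J.
N = E_total / E_photon = 3.63 × 10^15.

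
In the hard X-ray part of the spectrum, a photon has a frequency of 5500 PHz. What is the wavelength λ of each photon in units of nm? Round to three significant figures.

Take c = 2.99792458e8 m/s.
In SI units: f = 5500 PHz = 5.5e18 Hz.
Since λ = c/f for a photon, λ = 5.451e-11 m.
Converting to nm: λ = 0.05451 nm ≈ 0.0545 nm.

0.0545 nm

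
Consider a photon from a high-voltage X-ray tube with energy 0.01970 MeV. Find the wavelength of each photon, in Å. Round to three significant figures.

0.629 Å

Take h = 6.62607015e-34 J·s, c = 2.99792458e8 m/s, 1 eV = 1.602176634e-19 J.
In SI units: E = 0.01970 MeV = 3.1563e-15 J.
Apply λ = hc/E: λ = 6.294e-11 m.
Converting to Å: λ = 0.6294 Å ≈ 0.629 Å.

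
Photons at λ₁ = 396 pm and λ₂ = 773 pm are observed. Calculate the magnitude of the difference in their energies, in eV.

1530 eV

Using E = hc/λ: E₁ = 5.016 × 10^-16 J, E₂ = 2.570 × 10^-16 J.
|ΔE| = |5.016 × 10^-16 − 2.570 × 10^-16| = 2.45 × 10^-16 J = 1530 eV.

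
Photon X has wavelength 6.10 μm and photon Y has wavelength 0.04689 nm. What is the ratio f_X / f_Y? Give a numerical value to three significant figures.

f_X = 4.915 × 10^13 Hz (from wavelength = 6.10 μm, via f = c/λ).
f_Y = 6.394 × 10^18 Hz (from wavelength = 0.04689 nm, via f = c/λ).
Ratio = 4.915 × 10^13 / 6.394 × 10^18 = 7.69 × 10^-6.

7.69 × 10^-6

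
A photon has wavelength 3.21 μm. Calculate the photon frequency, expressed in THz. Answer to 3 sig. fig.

93.4 THz

Take c = 2.99792458 × 10^8 m/s.
Convert to SI: λ = 3.21 μm = 3.21 × 10^-6 m.
Apply f = c/λ: f = 9.339 × 10^13 Hz.
Converting to THz: f = 93.39 THz ≈ 93.4 THz.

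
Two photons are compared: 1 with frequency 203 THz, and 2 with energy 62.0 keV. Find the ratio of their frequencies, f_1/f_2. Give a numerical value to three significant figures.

f_1 = 2.030 × 10^14 Hz (from frequency = 203 THz, via f given directly).
f_2 = 1.499 × 10^19 Hz (from energy = 62.0 keV, via f = E/h).
Ratio = 2.030 × 10^14 / 1.499 × 10^19 = 1.35 × 10^-5.

1.35 × 10^-5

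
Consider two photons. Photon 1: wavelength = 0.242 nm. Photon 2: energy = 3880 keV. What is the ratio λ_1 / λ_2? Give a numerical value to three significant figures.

757

λ_1 = 2.420e-10 m (from wavelength = 0.242 nm, via λ given directly).
λ_2 = 3.195e-13 m (from energy = 3880 keV, via λ = hc/E).
Ratio = 2.420e-10 / 3.195e-13 = 757.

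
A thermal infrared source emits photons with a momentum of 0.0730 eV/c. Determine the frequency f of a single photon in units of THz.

17.7 THz

Convert to SI: p = 0.0730 eV/c = 3.9013e-29 kg·m/s.
The photon relation is f = pc/h, giving f = 1.765e13 Hz.
Converting to THz: f = 17.65 THz ≈ 17.7 THz.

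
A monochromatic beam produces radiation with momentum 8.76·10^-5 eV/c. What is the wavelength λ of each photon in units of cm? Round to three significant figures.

First convert: p = 8.76·10^-5 eV/c = 4.6816·10^-32 kg·m/s.
Apply λ = h/p: λ = 0.01415 m.
Converting to cm: λ = 1.415 cm ≈ 1.42 cm.

1.42 cm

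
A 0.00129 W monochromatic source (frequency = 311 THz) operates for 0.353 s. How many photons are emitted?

Total energy: E_total = P·t = 0.00129 × 0.353 = 4.554e-4 J.
Per-photon energy: E = 2.061e-19 J.
N = E_total / E_photon = 2.21e15.

2.21e15 photons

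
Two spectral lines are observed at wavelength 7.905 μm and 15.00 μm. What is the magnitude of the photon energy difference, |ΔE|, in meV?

Using E = hc/λ: E₁ = 2.5129·10^-20 J, E₂ = 1.3243·10^-20 J.
|ΔE| = |2.5129·10^-20 − 1.3243·10^-20| = 1.19·10^-20 J = 74.2 meV.

74.2 meV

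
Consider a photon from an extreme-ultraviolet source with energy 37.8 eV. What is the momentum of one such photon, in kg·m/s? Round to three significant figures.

2.02e-26 kg·m/s

In SI units: E = 37.8 eV = 6.0562e-18 J.
Since p = E/c for a photon, p = 2.020e-26 kg·m/s.
So p ≈ 2.02e-26 kg·m/s.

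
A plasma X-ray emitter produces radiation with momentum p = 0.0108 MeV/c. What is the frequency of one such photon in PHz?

2610 PHz

Convert to SI: p = 0.0108 MeV/c = 5.7718 × 10^-24 kg·m/s.
Apply f = pc/h: f = 2.611 × 10^18 Hz.
Converting to PHz: f = 2611 PHz ≈ 2610 PHz.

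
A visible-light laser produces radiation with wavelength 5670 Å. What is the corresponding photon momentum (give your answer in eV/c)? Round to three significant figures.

2.19 eV/c

(h = 6.62607015 × 10^-34 J·s, c = 2.99792458 × 10^8 m/s, 1 eV = 1.602176634 × 10^-19 J.)
First convert: λ = 5670 Å = 5.67 × 10^-7 m.
Since p = h/λ for a photon, p = 1.169 × 10^-27 kg·m/s.
Converting to eV/c: p = 2.187 eV/c ≈ 2.19 eV/c.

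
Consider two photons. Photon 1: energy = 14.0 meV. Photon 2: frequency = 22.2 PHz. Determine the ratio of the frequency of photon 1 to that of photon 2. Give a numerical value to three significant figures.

1.52·10^-4

f_1 = 3.385·10^12 Hz (from energy = 14.0 meV, via f = E/h).
f_2 = 2.220·10^16 Hz (from frequency = 22.2 PHz, via f given directly).
Ratio = 3.385·10^12 / 2.220·10^16 = 1.52·10^-4.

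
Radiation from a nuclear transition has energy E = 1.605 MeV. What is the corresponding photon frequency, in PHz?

3.88 × 10^5 PHz

Take h = 6.62607015 × 10^-34 J·s, 1 eV = 1.602176634 × 10^-19 J.
First convert: E = 1.605 MeV = 2.5715 × 10^-13 J.
For a photon f = E/h, so f = 3.881 × 10^20 Hz.
Converting to PHz: f = 388100 PHz ≈ 3.88 × 10^5 PHz.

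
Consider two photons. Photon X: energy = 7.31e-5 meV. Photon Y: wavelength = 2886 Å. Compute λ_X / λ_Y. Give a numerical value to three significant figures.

λ_X = 16.96 m (from energy = 7.31e-5 meV, via λ = hc/E).
λ_Y = 2.886e-7 m (from wavelength = 2886 Å, via λ given directly).
Ratio = 16.96 / 2.886e-7 = 5.88e7.

5.88e7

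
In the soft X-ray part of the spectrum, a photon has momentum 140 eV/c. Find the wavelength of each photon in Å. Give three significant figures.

First convert: p = 140 eV/c = 7.4820·10^-26 kg·m/s.
Since λ = h/p for a photon, λ = 8.856·10^-9 m.
Converting to Å: λ = 88.56 Å ≈ 88.6 Å.

88.6 Å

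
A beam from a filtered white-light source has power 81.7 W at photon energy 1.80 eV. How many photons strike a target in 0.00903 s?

Total energy: E_total = P·t = 81.7 × 0.00903 = 0.7378 J.
Per-photon energy: E = 2.884e-19 J.
N = E_total / E_photon = 2.56e18.

2.56e18 photons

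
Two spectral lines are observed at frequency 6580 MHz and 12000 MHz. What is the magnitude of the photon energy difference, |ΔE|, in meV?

0.0224 meV

Using E = hf: E₁ = 4.360e-24 J, E₂ = 7.951e-24 J.
|ΔE| = |4.360e-24 − 7.951e-24| = 3.59e-24 J = 0.0224 meV.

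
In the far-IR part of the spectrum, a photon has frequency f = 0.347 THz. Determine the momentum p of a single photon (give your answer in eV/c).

1.44e-3 eV/c

First convert: f = 0.347 THz = 3.47e11 Hz.
For a photon p = hf/c, so p = 7.669e-31 kg·m/s.
Converting to eV/c: p = 0.001435 eV/c ≈ 1.44e-3 eV/c.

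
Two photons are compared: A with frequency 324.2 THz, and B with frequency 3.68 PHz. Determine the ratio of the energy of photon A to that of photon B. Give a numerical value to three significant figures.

0.0881

E_A = 2.148e-19 J (from frequency = 324.2 THz, via E = hf).
E_B = 2.438e-18 J (from frequency = 3.68 PHz, via E = hf).
Ratio = 2.148e-19 / 2.438e-18 = 0.0881.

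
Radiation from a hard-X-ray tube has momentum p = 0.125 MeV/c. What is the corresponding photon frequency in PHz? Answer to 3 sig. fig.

3.02e4 PHz

(h = 6.62607015e-34 J·s, c = 2.99792458e8 m/s, 1 eV = 1.602176634e-19 J.)
First convert: p = 0.125 MeV/c = 6.6804e-23 kg·m/s.
Since f = pc/h for a photon, f = 3.022e19 Hz.
Converting to PHz: f = 30220 PHz ≈ 3.02e4 PHz.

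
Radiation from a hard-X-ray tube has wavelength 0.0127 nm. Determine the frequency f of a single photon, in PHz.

2.36 × 10^4 PHz

Take c = 2.99792458 × 10^8 m/s.
First convert: λ = 0.0127 nm = 1.27 × 10^-11 m.
For a photon f = c/λ, so f = 2.361 × 10^19 Hz.
Converting to PHz: f = 23610 PHz ≈ 2.36 × 10^4 PHz.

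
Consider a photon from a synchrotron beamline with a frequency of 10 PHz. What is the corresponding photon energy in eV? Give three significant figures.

41.4 eV

(h = 6.62607015e-34 J·s, 1 eV = 1.602176634e-19 J.)
Convert to SI: f = 10 PHz = 1.0e16 Hz.
Apply E = hf: E = 6.626e-18 J.
Converting to eV: E = 41.36 eV ≈ 41.4 eV.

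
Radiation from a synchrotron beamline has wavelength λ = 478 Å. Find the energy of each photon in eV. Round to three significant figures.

25.9 eV

Convert to SI: λ = 478 Å = 4.78e-8 m.
Apply E = hc/λ: E = 4.156e-18 J.
Converting to eV: E = 25.94 eV ≈ 25.9 eV.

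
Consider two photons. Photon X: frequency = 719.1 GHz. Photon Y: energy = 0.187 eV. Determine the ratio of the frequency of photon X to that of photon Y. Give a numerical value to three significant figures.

0.0159

f_X = 7.191·10^11 Hz (from frequency = 719.1 GHz, via f given directly).
f_Y = 4.522·10^13 Hz (from energy = 0.187 eV, via f = E/h).
Ratio = 7.191·10^11 / 4.522·10^13 = 0.0159.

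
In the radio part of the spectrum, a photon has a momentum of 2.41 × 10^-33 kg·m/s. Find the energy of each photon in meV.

4.51 × 10^-3 meV

Take c = 2.99792458 × 10^8 m/s, 1 eV = 1.602176634 × 10^-19 J.
For a photon E = pc, so E = 7.225 × 10^-25 J.
Converting to meV: E = 0.004509 meV ≈ 4.51 × 10^-3 meV.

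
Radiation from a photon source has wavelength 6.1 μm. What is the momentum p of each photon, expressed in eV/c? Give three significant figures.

(h = 6.62607015 × 10^-34 J·s, c = 2.99792458 × 10^8 m/s, 1 eV = 1.602176634 × 10^-19 J.)
Convert to SI: λ = 6.1 μm = 6.1 × 10^-6 m.
Since p = h/λ for a photon, p = 1.086 × 10^-28 kg·m/s.
Converting to eV/c: p = 0.2033 eV/c ≈ 0.203 eV/c.

0.203 eV/c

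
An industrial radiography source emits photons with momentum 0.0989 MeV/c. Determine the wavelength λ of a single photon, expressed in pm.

In SI units: p = 0.0989 MeV/c = 5.2855e-23 kg·m/s.
Apply λ = h/p: λ = 1.254e-11 m.
Converting to pm: λ = 12.54 pm ≈ 12.5 pm.

12.5 pm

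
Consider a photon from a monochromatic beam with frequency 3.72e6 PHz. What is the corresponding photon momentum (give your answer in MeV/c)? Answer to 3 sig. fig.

Use h = 6.62607015e-34 J·s, c = 2.99792458e8 m/s, 1 eV = 1.602176634e-19 J.
In SI units: f = 3.72e6 PHz = 3.72e21 Hz.
Since p = hf/c for a photon, p = 8.222e-21 kg·m/s.
Converting to MeV/c: p = 15.38 MeV/c ≈ 15.4 MeV/c.

15.4 MeV/c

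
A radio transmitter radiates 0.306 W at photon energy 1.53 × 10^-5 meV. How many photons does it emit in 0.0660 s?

8.24 × 10^24 photons

Total energy: E_total = P·t = 0.306 × 0.0660 = 0.02020 J.
Per-photon energy: E = 2.451 × 10^-27 J.
N = E_total / E_photon = 8.24 × 10^24.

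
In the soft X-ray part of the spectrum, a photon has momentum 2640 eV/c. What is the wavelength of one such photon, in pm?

In SI units: p = 2640 eV/c = 1.4109 × 10^-24 kg·m/s.
The photon relation is λ = h/p, giving λ = 4.696 × 10^-10 m.
Converting to pm: λ = 469.6 pm ≈ 470 pm.

470 pm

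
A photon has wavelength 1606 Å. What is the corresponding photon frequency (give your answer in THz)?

1870 THz

Convert to SI: λ = 1606 Å = 1.606e-7 m.
Since f = c/λ for a photon, f = 1.867e15 Hz.
Converting to THz: f = 1867 THz ≈ 1870 THz.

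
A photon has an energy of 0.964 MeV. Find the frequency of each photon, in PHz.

(h = 6.62607015 × 10^-34 J·s, 1 eV = 1.602176634 × 10^-19 J.)
Convert to SI: E = 0.964 MeV = 1.5445 × 10^-13 J.
Since f = E/h for a photon, f = 2.331 × 10^20 Hz.
Converting to PHz: f = 233100 PHz ≈ 2.33 × 10^5 PHz.

2.33 × 10^5 PHz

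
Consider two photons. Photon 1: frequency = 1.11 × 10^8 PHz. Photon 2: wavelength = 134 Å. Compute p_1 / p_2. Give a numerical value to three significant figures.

p_1 = 2.453 × 10^-19 kg·m/s (from frequency = 1.11 × 10^8 PHz, via p = hf/c).
p_2 = 4.945 × 10^-26 kg·m/s (from wavelength = 134 Å, via p = h/λ).
Ratio = 2.453 × 10^-19 / 4.945 × 10^-26 = 4.96 × 10^6.

4.96 × 10^6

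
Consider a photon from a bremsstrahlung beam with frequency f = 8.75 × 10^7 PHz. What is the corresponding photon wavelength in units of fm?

3.43 fm

Use c = 2.99792458 × 10^8 m/s.
Convert to SI: f = 8.75 × 10^7 PHz = 8.75 × 10^22 Hz.
The photon relation is λ = c/f, giving λ = 3.426 × 10^-15 m.
Converting to fm: λ = 3.426 fm ≈ 3.43 fm.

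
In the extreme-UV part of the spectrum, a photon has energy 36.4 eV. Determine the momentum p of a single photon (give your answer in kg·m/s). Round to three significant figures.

In SI units: E = 36.4 eV = 5.8319e-18 J.
For a photon p = E/c, so p = 1.945e-26 kg·m/s.
So p ≈ 1.95e-26 kg·m/s.

1.95e-26 kg·m/s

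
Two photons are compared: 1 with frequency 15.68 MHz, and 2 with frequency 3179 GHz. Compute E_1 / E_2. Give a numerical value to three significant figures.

4.93e-6

E_1 = 1.039e-26 J (from frequency = 15.68 MHz, via E = hf).
E_2 = 2.106e-21 J (from frequency = 3179 GHz, via E = hf).
Ratio = 1.039e-26 / 2.106e-21 = 4.93e-6.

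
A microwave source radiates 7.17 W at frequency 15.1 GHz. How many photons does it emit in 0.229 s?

Total energy: E_total = P·t = 7.17 × 0.229 = 1.642 J.
Per-photon energy: E = 1.001e-23 J.
N = E_total / E_photon = 1.64e23.

1.64e23 photons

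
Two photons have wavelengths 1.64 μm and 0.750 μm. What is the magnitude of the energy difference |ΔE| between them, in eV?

0.897 eV

Using E = hc/λ: E₁ = 1.211 × 10^-19 J, E₂ = 2.649 × 10^-19 J.
|ΔE| = |1.211 × 10^-19 − 2.649 × 10^-19| = 1.44 × 10^-19 J = 0.897 eV.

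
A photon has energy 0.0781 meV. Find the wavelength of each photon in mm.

First convert: E = 0.0781 meV = 1.2513e-23 J.
For a photon λ = hc/E, so λ = 0.01588 m.
Converting to mm: λ = 15.88 mm ≈ 15.9 mm.

15.9 mm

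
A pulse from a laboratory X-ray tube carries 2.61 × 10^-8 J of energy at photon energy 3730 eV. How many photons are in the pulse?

4.37 × 10^7 photons

Per-photon energy: E = 5.976 × 10^-16 J (from energy = 3730 eV).
N = E_total / E_photon = 2.61 × 10^-8 J / 5.976 × 10^-16 J = 4.37 × 10^7.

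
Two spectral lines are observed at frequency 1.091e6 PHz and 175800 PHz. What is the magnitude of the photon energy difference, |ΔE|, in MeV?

Using E = hf: E₁ = 7.2290e-13 J, E₂ = 1.1649e-13 J.
|ΔE| = |7.2290e-13 − 1.1649e-13| = 6.06e-13 J = 3.78 MeV.

3.78 MeV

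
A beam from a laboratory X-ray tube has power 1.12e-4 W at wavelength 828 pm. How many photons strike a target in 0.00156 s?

Total energy: E_total = P·t = 1.12e-4 × 0.00156 = 1.747e-7 J.
Per-photon energy: E = 2.399e-16 J.
N = E_total / E_photon = 7.28e8.

7.28e8 photons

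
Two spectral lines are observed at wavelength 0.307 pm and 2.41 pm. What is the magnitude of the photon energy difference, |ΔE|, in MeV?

3.52 MeV

Using E = hc/λ: E₁ = 6.471·10^-13 J, E₂ = 8.243·10^-14 J.
|ΔE| = |6.471·10^-13 − 8.243·10^-14| = 5.65·10^-13 J = 3.52 MeV.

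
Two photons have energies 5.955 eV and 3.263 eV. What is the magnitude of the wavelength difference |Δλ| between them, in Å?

1720 Å

Using λ = hc/E: λ₁ = 2.0820e-7 m, λ₂ = 3.7997e-7 m.
|Δλ| = |2.0820e-7 − 3.7997e-7| = 1.72e-7 m = 1720 Å.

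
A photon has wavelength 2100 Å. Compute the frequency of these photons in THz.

1430 THz

(c = 2.99792458 × 10^8 m/s.)
In SI units: λ = 2100 Å = 2.10 × 10^-7 m.
Since f = c/λ for a photon, f = 1.428 × 10^15 Hz.
Converting to THz: f = 1428 THz ≈ 1430 THz.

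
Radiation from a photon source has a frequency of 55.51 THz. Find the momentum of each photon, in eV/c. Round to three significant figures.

First convert: f = 55.51 THz = 5.551e13 Hz.
The photon relation is p = hf/c, giving p = 1.227e-28 kg·m/s.
Converting to eV/c: p = 0.2296 eV/c ≈ 0.230 eV/c.

0.230 eV/c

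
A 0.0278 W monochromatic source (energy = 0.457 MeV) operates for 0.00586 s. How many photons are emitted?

Total energy: E_total = P·t = 0.0278 × 0.00586 = 1.629 × 10^-4 J.
Per-photon energy: E = 7.322 × 10^-14 J.
N = E_total / E_photon = 2.22 × 10^9.

2.22 × 10^9 photons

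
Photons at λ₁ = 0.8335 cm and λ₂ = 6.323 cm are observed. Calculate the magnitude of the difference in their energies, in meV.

0.129 meV

Using E = hc/λ: E₁ = 2.3833·10^-23 J, E₂ = 3.1416·10^-24 J.
|ΔE| = |2.3833·10^-23 − 3.1416·10^-24| = 2.07·10^-23 J = 0.129 meV.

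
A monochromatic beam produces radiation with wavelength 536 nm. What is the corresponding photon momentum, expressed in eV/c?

2.31 eV/c

In SI units: λ = 536 nm = 5.36 × 10^-7 m.
Since p = h/λ for a photon, p = 1.236 × 10^-27 kg·m/s.
Converting to eV/c: p = 2.313 eV/c ≈ 2.31 eV/c.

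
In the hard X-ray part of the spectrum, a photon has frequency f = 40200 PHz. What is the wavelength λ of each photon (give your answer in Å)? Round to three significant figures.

Convert to SI: f = 40200 PHz = 4.020·10^19 Hz.
For a photon λ = c/f, so λ = 7.458·10^-12 m.
Converting to Å: λ = 0.07458 Å ≈ 0.0746 Å.

0.0746 Å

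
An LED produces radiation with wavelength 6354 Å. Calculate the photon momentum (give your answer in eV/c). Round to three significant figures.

In SI units: λ = 6354 Å = 6.354e-7 m.
For a photon p = h/λ, so p = 1.043e-27 kg·m/s.
Converting to eV/c: p = 1.951 eV/c ≈ 1.95 eV/c.

1.95 eV/c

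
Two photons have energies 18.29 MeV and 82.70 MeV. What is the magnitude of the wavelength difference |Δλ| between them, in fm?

52.8 fm

Using λ = hc/E: λ₁ = 6.7788e-14 m, λ₂ = 1.4992e-14 m.
|Δλ| = |6.7788e-14 − 1.4992e-14| = 5.28e-14 m = 52.8 fm.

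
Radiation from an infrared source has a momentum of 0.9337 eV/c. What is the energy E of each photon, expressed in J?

1.50·10^-19 J

Use c = 2.99792458·10^8 m/s, 1 eV = 1.602176634·10^-19 J.
Convert to SI: p = 0.9337 eV/c = 4.9900·10^-28 kg·m/s.
Since E = pc for a photon, E = 1.496·10^-19 J.
So E ≈ 1.50·10^-19 J.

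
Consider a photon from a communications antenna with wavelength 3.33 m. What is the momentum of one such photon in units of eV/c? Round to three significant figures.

3.72 × 10^-7 eV/c

Apply p = h/λ: p = 1.990 × 10^-34 kg·m/s.
Converting to eV/c: p = 3.723 × 10^-7 eV/c ≈ 3.72 × 10^-7 eV/c.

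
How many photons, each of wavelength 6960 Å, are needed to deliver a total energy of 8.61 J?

Per-photon energy: E = 2.854 × 10^-19 J (from wavelength = 6960 Å).
N = E_total / E_photon = 8.61 J / 2.854 × 10^-19 J = 3.02 × 10^19.

3.02 × 10^19 photons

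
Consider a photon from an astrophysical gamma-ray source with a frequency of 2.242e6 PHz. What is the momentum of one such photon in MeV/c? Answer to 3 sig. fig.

9.27 MeV/c

(h = 6.62607015e-34 J·s, c = 2.99792458e8 m/s, 1 eV = 1.602176634e-19 J.)
In SI units: f = 2.242e6 PHz = 2.242e21 Hz.
Apply p = hf/c: p = 4.955e-21 kg·m/s.
Converting to MeV/c: p = 9.272 MeV/c ≈ 9.27 MeV/c.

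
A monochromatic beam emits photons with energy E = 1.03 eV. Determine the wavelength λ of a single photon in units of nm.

Use h = 6.62607015e-34 J·s, c = 2.99792458e8 m/s, 1 eV = 1.602176634e-19 J.
First convert: E = 1.03 eV = 1.6502e-19 J.
Since λ = hc/E for a photon, λ = 1.204e-6 m.
Converting to nm: λ = 1204 nm ≈ 1200 nm.

1200 nm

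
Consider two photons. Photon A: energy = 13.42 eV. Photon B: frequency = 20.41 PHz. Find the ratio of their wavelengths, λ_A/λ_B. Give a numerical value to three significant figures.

6.29

λ_A = 9.239 × 10^-8 m (from energy = 13.42 eV, via λ = hc/E).
λ_B = 1.469 × 10^-8 m (from frequency = 20.41 PHz, via λ = c/f).
Ratio = 9.239 × 10^-8 / 1.469 × 10^-8 = 6.29.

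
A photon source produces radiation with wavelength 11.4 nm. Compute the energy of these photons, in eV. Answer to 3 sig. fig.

109 eV

In SI units: λ = 11.4 nm = 1.14 × 10^-8 m.
Apply E = hc/λ: E = 1.742 × 10^-17 J.
Converting to eV: E = 108.8 eV ≈ 109 eV.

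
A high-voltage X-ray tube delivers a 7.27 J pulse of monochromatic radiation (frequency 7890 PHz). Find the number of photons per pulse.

Per-photon energy: E = 5.228e-15 J (from frequency = 7890 PHz).
N = E_total / E_photon = 7.27 J / 5.228e-15 J = 1.39e15.

1.39e15 photons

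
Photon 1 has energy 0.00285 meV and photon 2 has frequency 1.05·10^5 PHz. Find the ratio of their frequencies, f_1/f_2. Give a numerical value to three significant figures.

f_1 = 6.891·10^8 Hz (from energy = 0.00285 meV, via f = E/h).
f_2 = 1.050·10^20 Hz (from frequency = 1.05·10^5 PHz, via f given directly).
Ratio = 6.891·10^8 / 1.050·10^20 = 6.56·10^-12.

6.56·10^-12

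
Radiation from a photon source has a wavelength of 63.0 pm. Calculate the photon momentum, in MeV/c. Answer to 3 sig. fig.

Take h = 6.62607015·10^-34 J·s, c = 2.99792458·10^8 m/s, 1 eV = 1.602176634·10^-19 J.
In SI units: λ = 63.0 pm = 6.30·10^-11 m.
Apply p = h/λ: p = 1.052·10^-23 kg·m/s.
Converting to MeV/c: p = 0.01968 MeV/c ≈ 0.0197 MeV/c.

0.0197 MeV/c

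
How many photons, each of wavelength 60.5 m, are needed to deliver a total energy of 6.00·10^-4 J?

1.83·10^23 photons

Per-photon energy: E = 3.283·10^-27 J (from wavelength = 60.5 m).
N = E_total / E_photon = 6.00·10^-4 J / 3.283·10^-27 J = 1.83·10^23.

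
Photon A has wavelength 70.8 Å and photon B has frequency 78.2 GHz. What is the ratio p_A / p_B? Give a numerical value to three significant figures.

5.41e5

p_A = 9.359e-26 kg·m/s (from wavelength = 70.8 Å, via p = h/λ).
p_B = 1.728e-31 kg·m/s (from frequency = 78.2 GHz, via p = hf/c).
Ratio = 9.359e-26 / 1.728e-31 = 5.41e5.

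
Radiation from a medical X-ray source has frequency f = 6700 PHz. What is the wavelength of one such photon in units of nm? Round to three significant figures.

0.0447 nm

In SI units: f = 6700 PHz = 6.7 × 10^18 Hz.
The photon relation is λ = c/f, giving λ = 4.475 × 10^-11 m.
Converting to nm: λ = 0.04475 nm ≈ 0.0447 nm.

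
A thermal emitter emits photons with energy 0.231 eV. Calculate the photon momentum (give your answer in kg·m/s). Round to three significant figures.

First convert: E = 0.231 eV = 3.7010e-20 J.
The photon relation is p = E/c, giving p = 1.235e-28 kg·m/s.
So p ≈ 1.23e-28 kg·m/s.

1.23e-28 kg·m/s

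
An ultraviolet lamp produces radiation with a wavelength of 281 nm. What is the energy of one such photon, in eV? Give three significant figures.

4.41 eV

Convert to SI: λ = 281 nm = 2.81e-7 m.
Apply E = hc/λ: E = 7.069e-19 J.
Converting to eV: E = 4.412 eV ≈ 4.41 eV.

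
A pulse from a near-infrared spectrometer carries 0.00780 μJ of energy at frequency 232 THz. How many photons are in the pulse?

5.07e10 photons

Per-photon energy: E = 1.537e-19 J (from frequency = 232 THz).
N = E_total / E_photon = 7.80e-9 J / 1.537e-19 J = 5.07e10.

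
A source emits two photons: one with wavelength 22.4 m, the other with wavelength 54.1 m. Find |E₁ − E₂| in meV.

3.24e-5 meV

Using E = hc/λ: E₁ = 8.868e-27 J, E₂ = 3.672e-27 J.
|ΔE| = |8.868e-27 − 3.672e-27| = 5.20e-27 J = 3.24e-5 meV.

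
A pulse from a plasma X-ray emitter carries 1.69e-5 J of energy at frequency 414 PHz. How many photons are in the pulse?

6.16e10 photons

Per-photon energy: E = 2.743e-16 J (from frequency = 414 PHz).
N = E_total / E_photon = 1.69e-5 J / 2.743e-16 J = 6.16e10.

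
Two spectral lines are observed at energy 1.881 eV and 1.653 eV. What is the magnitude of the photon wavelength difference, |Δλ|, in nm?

Using λ = hc/E: λ₁ = 6.5914·10^-7 m, λ₂ = 7.5006·10^-7 m.
|Δλ| = |6.5914·10^-7 − 7.5006·10^-7| = 9.09·10^-8 m = 90.9 nm.

90.9 nm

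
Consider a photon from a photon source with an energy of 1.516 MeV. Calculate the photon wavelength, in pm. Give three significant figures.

Use h = 6.62607015e-34 J·s, c = 2.99792458e8 m/s, 1 eV = 1.602176634e-19 J.
In SI units: E = 1.516 MeV = 2.4289e-13 J.
Apply λ = hc/E: λ = 8.178e-13 m.
Converting to pm: λ = 0.8178 pm ≈ 0.818 pm.

0.818 pm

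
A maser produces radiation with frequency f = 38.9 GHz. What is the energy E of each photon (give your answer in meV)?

0.161 meV

Take h = 6.62607015 × 10^-34 J·s, 1 eV = 1.602176634 × 10^-19 J.
In SI units: f = 38.9 GHz = 3.89 × 10^10 Hz.
For a photon E = hf, so E = 2.578 × 10^-23 J.
Converting to meV: E = 0.1609 meV ≈ 0.161 meV.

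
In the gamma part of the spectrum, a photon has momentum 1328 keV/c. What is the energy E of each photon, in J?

2.13·10^-13 J

Use c = 2.99792458·10^8 m/s, 1 eV = 1.602176634·10^-19 J.
First convert: p = 1328 keV/c = 7.0972·10^-22 kg·m/s.
Apply E = pc: E = 2.128·10^-13 J.
So E ≈ 2.13·10^-13 J.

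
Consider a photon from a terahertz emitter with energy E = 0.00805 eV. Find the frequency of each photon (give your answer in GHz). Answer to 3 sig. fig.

1950 GHz

Convert to SI: E = 0.00805 eV = 1.2898·10^-21 J.
For a photon f = E/h, so f = 1.946·10^12 Hz.
Converting to GHz: f = 1946 GHz ≈ 1950 GHz.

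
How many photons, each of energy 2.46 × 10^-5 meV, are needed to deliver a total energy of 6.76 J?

Per-photon energy: E = 3.941 × 10^-27 J (from energy = 2.46 × 10^-5 meV).
N = E_total / E_photon = 6.76 J / 3.941 × 10^-27 J = 1.72 × 10^27.

1.72 × 10^27 photons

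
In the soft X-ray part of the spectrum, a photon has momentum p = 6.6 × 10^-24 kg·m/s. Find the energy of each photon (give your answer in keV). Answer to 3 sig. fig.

Take c = 2.99792458 × 10^8 m/s, 1 eV = 1.602176634 × 10^-19 J.
Since E = pc for a photon, E = 1.979 × 10^-15 J.
Converting to keV: E = 12.35 keV ≈ 12.3 keV.

12.3 keV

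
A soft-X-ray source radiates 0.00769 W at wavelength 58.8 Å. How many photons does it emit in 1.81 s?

Total energy: E_total = P·t = 0.00769 × 1.81 = 0.01392 J.
Per-photon energy: E = 3.378e-17 J.
N = E_total / E_photon = 4.12e14.

4.12e14 photons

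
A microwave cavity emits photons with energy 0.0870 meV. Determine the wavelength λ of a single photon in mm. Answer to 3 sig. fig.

14.3 mm

Use h = 6.62607015 × 10^-34 J·s, c = 2.99792458 × 10^8 m/s, 1 eV = 1.602176634 × 10^-19 J.
First convert: E = 0.0870 meV = 1.3939 × 10^-23 J.
For a photon λ = hc/E, so λ = 0.01425 m.
Converting to mm: λ = 14.25 mm ≈ 14.3 mm.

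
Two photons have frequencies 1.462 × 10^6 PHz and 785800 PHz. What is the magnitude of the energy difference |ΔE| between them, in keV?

Using E = hf: E₁ = 9.6873 × 10^-13 J, E₂ = 5.2068 × 10^-13 J.
|ΔE| = |9.6873 × 10^-13 − 5.2068 × 10^-13| = 4.48 × 10^-13 J = 2800 keV.

2800 keV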